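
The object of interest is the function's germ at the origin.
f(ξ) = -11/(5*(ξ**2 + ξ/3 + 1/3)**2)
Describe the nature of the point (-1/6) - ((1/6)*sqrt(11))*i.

The denominator factor ξ**2 + ξ/3 + 1/3 vanishes at (-1/6) - ((1/6)*sqrt(11))*i and appears to the power 2; the numerator there equals -11/5, nonzero, and no other factor vanishes.
Hence a pole whose order is the multiplicity, 2.

The point is a pole of order 2.


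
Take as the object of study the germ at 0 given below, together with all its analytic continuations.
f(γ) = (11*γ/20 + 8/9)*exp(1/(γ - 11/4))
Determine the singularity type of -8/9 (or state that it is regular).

The point is a regular point.

There is no denominator, hence no pole anywhere.
The essential point of exp(1/(γ - (11/4))) is 11/4, not -8/9.
So the germ continues analytically to -8/9.


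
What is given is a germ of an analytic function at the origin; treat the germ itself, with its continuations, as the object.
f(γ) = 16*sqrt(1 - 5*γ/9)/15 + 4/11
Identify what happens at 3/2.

The point is a regular point.

There is no denominator, hence no pole anywhere.
Branch term sqrt(1 - γ/(9/5)): argument at 3/2 is 1/6, nonzero, so 3/2 is not its branch point (a point on a principal cut is still regular for the continued germ).
So the germ continues analytically to 3/2.


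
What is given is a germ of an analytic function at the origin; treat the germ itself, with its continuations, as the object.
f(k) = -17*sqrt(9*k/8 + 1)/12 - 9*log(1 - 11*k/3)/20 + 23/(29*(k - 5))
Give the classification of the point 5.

The point is a pole of order 1.

The denominator factor k - 5 vanishes at 5 and appears to the power 1; the numerator there equals 23/29, nonzero, and no other factor vanishes.
The branch terms are analytic at this point.
Hence a pole whose order is the multiplicity, 1.


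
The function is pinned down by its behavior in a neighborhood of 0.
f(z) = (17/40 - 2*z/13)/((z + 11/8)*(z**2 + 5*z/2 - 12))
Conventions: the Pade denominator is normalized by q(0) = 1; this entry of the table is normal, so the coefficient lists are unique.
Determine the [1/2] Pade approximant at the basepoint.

The Pade approximant has numerator coefficients [-17/660, -10751542/1162180305]; denominator coefficients [1, 59126675/47679192, 28638869/71518788].

Taylor coefficients needed (expand at 0): a_0 = -17/660, a_1 = 51397/2265120, a_2 = -10658717/597991680, a_3 = 2055065269/157869803520.
Write the denominator as Q(z) = 1 + q1*z + q2*z^2. Requiring Q*f - P = O(z^4) with deg P <= 1 kills the coefficients of z^2..z^3 in Q*f:
  z^2: a_2 + q1*a_1 + q2*a_0 = 0, i.e. -10658717/597991680 + (51397/2265120)*q1 + (-17/660)*q2 = 0.
  z^3: a_3 + q1*a_2 + q2*a_1 = 0, i.e. 2055065269/157869803520 + (-10658717/597991680)*q1 + (51397/2265120)*q2 = 0.
Solving this linear system: q1 = 59126675/47679192, q2 = 28638869/71518788.
The numerator is Q*f truncated at degree 1: P0 = a_0 = -17/660; P1 = a_1 + q1*a_0 = -10751542/1162180305.


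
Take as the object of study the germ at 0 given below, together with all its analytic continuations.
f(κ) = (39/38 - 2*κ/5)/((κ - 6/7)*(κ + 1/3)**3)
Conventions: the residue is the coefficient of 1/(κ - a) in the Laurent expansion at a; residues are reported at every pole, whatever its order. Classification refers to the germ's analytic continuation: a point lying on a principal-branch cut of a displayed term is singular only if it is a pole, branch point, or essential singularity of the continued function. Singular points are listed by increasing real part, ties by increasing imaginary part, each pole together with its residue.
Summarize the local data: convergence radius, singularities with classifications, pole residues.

Denominator factor (κ + 1/3)^3: pole of order 3 at -1/3, modulus 1/3.
Denominator factor (κ - 6/7): pole of order 1 at 6/7, modulus 6/7.
The radius of convergence is the smallest modulus among the singular points: 1/3.
At the order-3 pole -1/3 set g(κ) = (κ - (-1/3))^3*f(κ) = (39/38 - 2*κ/5)/(κ - 6/7).
Order-3 pole: residue = g''(a)/2; g''(-1/3) = -1202607/1484375, so the residue is -1202607/2968750.
At the order-1 pole 6/7 set g(κ) = (κ - (6/7))*f(κ) = (39/38 - 2*κ/5)/(κ + 1/3)**3.
Simple pole: residue = g(a) at a = 6/7, which is 1202607/2968750.
List the singular points by increasing real part (a conjugate pair: the negative imaginary part first).

Radius of convergence at 0: 1/3.
At -1/3: a pole of order 3; residue -1202607/2968750.
At 6/7: a pole of order 1; residue 1202607/2968750.


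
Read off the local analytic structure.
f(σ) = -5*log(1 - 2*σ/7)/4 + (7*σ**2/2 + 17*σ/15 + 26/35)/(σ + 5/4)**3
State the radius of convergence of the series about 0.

Denominator factor (σ + 5/4)^3: pole of order 3 at -5/4, modulus 5/4.
Branch term (-5/4)*log(1 - σ/(7/2)): its argument vanishes at σ = 7/2, a logarithmic branch point, modulus 7/2.
The radius of convergence is the smallest modulus among the singular points: 5/4.

The radius of convergence is 5/4.


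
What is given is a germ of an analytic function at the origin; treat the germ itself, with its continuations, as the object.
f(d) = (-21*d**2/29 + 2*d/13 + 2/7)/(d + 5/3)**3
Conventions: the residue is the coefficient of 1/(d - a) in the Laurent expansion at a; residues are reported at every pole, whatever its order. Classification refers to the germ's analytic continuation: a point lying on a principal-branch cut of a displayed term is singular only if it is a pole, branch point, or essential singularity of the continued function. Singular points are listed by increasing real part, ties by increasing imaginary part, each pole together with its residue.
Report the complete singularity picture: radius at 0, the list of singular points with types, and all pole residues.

Denominator factor (d + 5/3)^3: pole of order 3 at -5/3, modulus 5/3.
The radius of convergence is the smallest modulus among the singular points: 5/3.
At the order-3 pole -5/3 set g(d) = (d - (-5/3))^3*f(d) = -21*d**2/29 + 2*d/13 + 2/7.
Order-3 pole: residue = g''(a)/2; g''(-5/3) = -42/29, so the residue is -21/29.

Radius of convergence at 0: 5/3.
At -5/3: a pole of order 3; residue -21/29.


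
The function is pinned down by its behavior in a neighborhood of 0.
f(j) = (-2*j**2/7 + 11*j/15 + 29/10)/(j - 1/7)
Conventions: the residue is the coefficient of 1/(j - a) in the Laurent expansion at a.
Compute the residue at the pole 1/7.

The residue is 30859/10290.

At the order-1 pole 1/7 set g(j) = (j - (1/7))*f(j) = -2*j**2/7 + 11*j/15 + 29/10.
Simple pole: residue = g(a) at a = 1/7, which is 30859/10290.


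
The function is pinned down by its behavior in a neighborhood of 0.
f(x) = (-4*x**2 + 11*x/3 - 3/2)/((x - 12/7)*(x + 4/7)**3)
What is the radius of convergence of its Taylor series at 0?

The radius of convergence is 4/7.

Denominator factor (x + 4/7)^3: pole of order 3 at -4/7, modulus 4/7.
Denominator factor (x - 12/7): pole of order 1 at 12/7, modulus 12/7.
The radius of convergence is the smallest modulus among the singular points: 4/7.


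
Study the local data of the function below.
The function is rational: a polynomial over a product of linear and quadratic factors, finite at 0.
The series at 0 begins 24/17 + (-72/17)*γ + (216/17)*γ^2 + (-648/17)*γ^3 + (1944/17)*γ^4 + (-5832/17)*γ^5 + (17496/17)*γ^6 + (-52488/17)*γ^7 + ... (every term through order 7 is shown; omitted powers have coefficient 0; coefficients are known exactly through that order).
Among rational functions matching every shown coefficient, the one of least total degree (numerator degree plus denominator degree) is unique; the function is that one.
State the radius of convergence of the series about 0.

No rational of total degree below 1 reproduces all 8 coefficients; solving the [0/1] Pade equations on them gives f(γ) = 8/(17*(γ + 1/3)), whose expansion matches every shown term.
Denominator factor (γ + 1/3): pole of order 1 at -1/3, modulus 1/3.
The radius of convergence is the smallest modulus among the singular points: 1/3.

The radius of convergence is 1/3.


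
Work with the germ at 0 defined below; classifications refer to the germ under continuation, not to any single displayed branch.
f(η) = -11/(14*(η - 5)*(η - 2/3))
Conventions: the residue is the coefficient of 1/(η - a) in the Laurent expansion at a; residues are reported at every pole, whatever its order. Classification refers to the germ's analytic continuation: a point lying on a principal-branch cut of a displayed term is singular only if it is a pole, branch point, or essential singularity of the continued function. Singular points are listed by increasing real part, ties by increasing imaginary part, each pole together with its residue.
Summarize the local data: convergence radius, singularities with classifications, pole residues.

Denominator factor (η - 2/3): pole of order 1 at 2/3, modulus 2/3.
Denominator factor (η - 5): pole of order 1 at 5, modulus 5.
The radius of convergence is the smallest modulus among the singular points: 2/3.
At the order-1 pole 2/3 set g(η) = (η - (2/3))*f(η) = -11/(14*(η - 5)).
Simple pole: residue = g(a) at a = 2/3, which is 33/182.
At the order-1 pole 5 set g(η) = (η - (5))*f(η) = -11/(14*(η - 2/3)).
Simple pole: residue = g(a) at a = 5, which is -33/182.
List the singular points by increasing real part (a conjugate pair: the negative imaginary part first).

Radius of convergence at 0: 2/3.
At 2/3: a pole of order 1; residue 33/182.
At 5: a pole of order 1; residue -33/182.


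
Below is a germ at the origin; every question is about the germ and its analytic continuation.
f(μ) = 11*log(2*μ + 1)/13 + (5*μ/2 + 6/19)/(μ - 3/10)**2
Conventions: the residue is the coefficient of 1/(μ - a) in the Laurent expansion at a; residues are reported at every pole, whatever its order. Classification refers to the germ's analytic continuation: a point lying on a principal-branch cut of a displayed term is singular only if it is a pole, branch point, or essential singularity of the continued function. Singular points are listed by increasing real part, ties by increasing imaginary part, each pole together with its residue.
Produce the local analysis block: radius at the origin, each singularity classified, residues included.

Denominator factor (μ - 3/10)^2: pole of order 2 at 3/10, modulus 3/10.
Branch term (11/13)*log(1 - μ/(-1/2)): its argument vanishes at μ = -1/2, a logarithmic branch point, modulus 1/2.
The radius of convergence is the smallest modulus among the singular points: 3/10.
The branch term is analytic at 3/10 and contributes nothing to the residue; only the rational part matters.
At the order-2 pole 3/10 set g(μ) = (μ - (3/10))^2*(rational part) = 5*μ/2 + 6/19.
Order-2 pole: residue = g'(a); g'(3/10) = 5/2, so the residue is 5/2.
List the singular points by increasing real part (a conjugate pair: the negative imaginary part first).

Radius of convergence at 0: 3/10.
At -1/2: a logarithmic branch point.
At 3/10: a pole of order 2; residue 5/2.


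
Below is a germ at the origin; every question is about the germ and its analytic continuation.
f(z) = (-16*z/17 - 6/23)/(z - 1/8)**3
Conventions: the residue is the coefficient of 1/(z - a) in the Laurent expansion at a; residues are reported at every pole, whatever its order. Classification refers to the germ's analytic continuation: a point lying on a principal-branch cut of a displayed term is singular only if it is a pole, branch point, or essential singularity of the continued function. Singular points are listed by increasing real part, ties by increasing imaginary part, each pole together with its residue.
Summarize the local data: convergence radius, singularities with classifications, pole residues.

Denominator factor (z - 1/8)^3: pole of order 3 at 1/8, modulus 1/8.
The radius of convergence is the smallest modulus among the singular points: 1/8.
At the order-3 pole 1/8 set g(z) = (z - (1/8))^3*f(z) = -16*z/17 - 6/23.
Order-3 pole: residue = g''(a)/2; g''(1/8) = 0, so the residue is 0.

Radius of convergence at 0: 1/8.
At 1/8: a pole of order 3; residue 0.


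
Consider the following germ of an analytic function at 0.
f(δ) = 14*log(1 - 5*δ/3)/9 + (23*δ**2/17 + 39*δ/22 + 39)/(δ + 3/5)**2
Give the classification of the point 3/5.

The term (14/9)*log(1 - δ/(3/5)) has argument 1 - 3/5/(3/5) = 0 at 3/5: a logarithmic (infinitely-sheeted) branch point; the remaining terms are analytic or single-valued there.

The point is a logarithmic branch point.


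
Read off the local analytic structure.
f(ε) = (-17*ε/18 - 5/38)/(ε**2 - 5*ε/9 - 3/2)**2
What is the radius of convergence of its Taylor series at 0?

Denominator factor (ε**2 - 5*ε/9 - 3/2)^2: discriminant 511/81, real irrational roots 5/18 + (1/18)*sqrt(511) and 5/18 - (1/18)*sqrt(511); poles of order 2, moduli 5/18 + (1/18)*sqrt(511) and -5/18 + (1/18)*sqrt(511).
The radius of convergence is the smallest modulus among the singular points: -5/18 + (1/18)*sqrt(511).

The radius of convergence is -5/18 + (1/18)*sqrt(511).


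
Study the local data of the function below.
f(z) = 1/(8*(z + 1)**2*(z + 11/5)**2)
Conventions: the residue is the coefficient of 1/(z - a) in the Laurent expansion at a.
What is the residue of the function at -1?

The residue is -125/864.

At the order-2 pole -1 set g(z) = (z - (-1))^2*f(z) = 1/(8*(z + 11/5)**2).
Order-2 pole: residue = g'(a); g'(-1) = -125/864, so the residue is -125/864.


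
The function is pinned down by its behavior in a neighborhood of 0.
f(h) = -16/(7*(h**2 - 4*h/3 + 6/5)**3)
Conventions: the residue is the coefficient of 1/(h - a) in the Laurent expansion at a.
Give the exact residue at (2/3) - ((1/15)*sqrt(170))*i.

The factor h**2 - 4*h/3 + 6/5 splits as (h - a)(h - a') with a = (2/3) - ((1/15)*sqrt(170))*i, a' = (2/3) + ((1/15)*sqrt(170))*i. At the order-3 pole a set g(h) = (h - a)^3*f(h) = [-16/7] / (h - a')^3.
Order-3 pole: residue = g''(a)/2; g''((2/3) - ((1/15)*sqrt(170))*i) = -((18225/137564)*sqrt(170))*i, so the residue is -((18225/275128)*sqrt(170))*i.

The residue is -((18225/275128)*sqrt(170))*i.


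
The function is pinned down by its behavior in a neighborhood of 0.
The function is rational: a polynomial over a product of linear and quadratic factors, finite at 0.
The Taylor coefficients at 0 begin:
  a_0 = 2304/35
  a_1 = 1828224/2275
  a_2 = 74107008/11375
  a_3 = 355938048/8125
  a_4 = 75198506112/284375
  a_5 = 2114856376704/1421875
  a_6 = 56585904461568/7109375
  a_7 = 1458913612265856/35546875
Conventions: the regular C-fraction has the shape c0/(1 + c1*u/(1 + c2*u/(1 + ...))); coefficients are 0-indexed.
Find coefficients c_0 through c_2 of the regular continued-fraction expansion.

Taylor coefficients (read off): a_0 = 2304/35, a_1 = 1828224/2275, a_2 = 74107008/11375.
c0 = a_0 = 2304/35. Peel one level at a time: if S = 1 + c*u/S' with S'(0) = 1, then c is the u-coefficient of S and S' = c*u/(S - 1).
S_1 = c0/f = 1 + (-1587/130)*u + (169203/3380)*u^2 + ...; c1 = -1587/130.
S_2 = c1*u/(S_1 - 1) = 1 + (56401/13754)*u + ...; c2 = 56401/13754.

The regular C-fraction coefficients are [2304/35, -1587/130, 56401/13754].


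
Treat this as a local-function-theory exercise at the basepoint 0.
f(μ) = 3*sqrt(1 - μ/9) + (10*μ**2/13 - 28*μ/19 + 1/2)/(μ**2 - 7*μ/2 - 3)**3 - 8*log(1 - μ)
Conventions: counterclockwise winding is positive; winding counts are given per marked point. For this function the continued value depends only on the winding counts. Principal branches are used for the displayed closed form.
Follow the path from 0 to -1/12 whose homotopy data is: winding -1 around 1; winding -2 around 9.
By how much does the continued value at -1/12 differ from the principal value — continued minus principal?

Continued minus principal equals (16)*pi*i.

The rational part is single-valued and drops out of the difference; each branch term changes only by its own monodromy.
(-8)*log(1 - μ/(1)): each positive loop around 1 adds 2*pi*i to the log, so winding -1 contributes (-8)*(-1)*2*pi*i = (16)*pi*i.
(3)*sqrt(1 - μ/(9)): winding -2 is even, the square root returns to the same sheet, contribution 0.
Summing the contributions at μ = -1/12 gives (16)*pi*i.


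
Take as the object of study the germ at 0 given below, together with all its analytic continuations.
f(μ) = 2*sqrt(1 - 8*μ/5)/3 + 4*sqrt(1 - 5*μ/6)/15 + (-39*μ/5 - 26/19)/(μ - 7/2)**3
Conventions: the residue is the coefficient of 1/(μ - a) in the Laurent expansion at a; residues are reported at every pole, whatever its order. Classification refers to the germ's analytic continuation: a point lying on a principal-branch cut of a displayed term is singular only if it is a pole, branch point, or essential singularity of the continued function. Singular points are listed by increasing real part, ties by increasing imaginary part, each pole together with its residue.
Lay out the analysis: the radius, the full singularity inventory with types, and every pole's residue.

Radius of convergence at 0: 5/8.
At 5/8: an algebraic (square-root) branch point.
At 6/5: an algebraic (square-root) branch point.
At 7/2: a pole of order 3; residue 0.

Denominator factor (μ - 7/2)^3: pole of order 3 at 7/2, modulus 7/2.
Branch term (2/3)*sqrt(1 - μ/(5/8)): its argument vanishes at μ = 5/8, a square-root branch point, modulus 5/8.
Branch term (4/15)*sqrt(1 - μ/(6/5)): its argument vanishes at μ = 6/5, a square-root branch point, modulus 6/5.
The radius of convergence is the smallest modulus among the singular points: 5/8.
The branch terms are analytic at 7/2 and contribute nothing to the residue; only the rational part matters.
At the order-3 pole 7/2 set g(μ) = (μ - (7/2))^3*(rational part) = -39*μ/5 - 26/19.
Order-3 pole: residue = g''(a)/2; g''(7/2) = 0, so the residue is 0.
List the singular points by increasing real part (a conjugate pair: the negative imaginary part first).


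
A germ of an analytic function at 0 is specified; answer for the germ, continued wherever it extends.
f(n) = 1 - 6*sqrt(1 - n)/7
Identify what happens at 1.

The point is an algebraic (square-root) branch point.

The term (-6/7)*sqrt(1 - n/(1)) has argument 1 - 1/(1) = 0 at 1: a square-root (algebraic, two-sheeted) branch point; the remaining terms are analytic or single-valued there.


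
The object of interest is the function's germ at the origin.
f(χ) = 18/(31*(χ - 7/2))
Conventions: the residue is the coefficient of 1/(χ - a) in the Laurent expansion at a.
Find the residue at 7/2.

The residue is 18/31.

At the order-1 pole 7/2 set g(χ) = (χ - (7/2))*f(χ) = 18/31.
Simple pole: residue = g(a) at a = 7/2, which is 18/31.


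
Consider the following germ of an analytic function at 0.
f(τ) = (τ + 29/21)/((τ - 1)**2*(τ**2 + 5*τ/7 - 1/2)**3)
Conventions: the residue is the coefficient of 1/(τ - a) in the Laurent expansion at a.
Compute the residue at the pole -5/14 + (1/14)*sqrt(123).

The factor τ**2 + 5*τ/7 - 1/2 splits as (τ - a)(τ - a') with a = -5/14 + (1/14)*sqrt(123), a' = -5/14 - (1/14)*sqrt(123). At the order-3 pole a set g(τ) = (τ - a)^3*f(τ) = [(τ + 29/21)/(τ - 1)**2] / (τ - a')^3.
Order-3 pole: residue = g''(a)/2; g''(-5/14 + (1/14)*sqrt(123)) = 698152/83521 + (123146861348/155421472707)*sqrt(123), so the residue is 349076/83521 + (61573430674/155421472707)*sqrt(123).

The residue is 349076/83521 + (61573430674/155421472707)*sqrt(123).


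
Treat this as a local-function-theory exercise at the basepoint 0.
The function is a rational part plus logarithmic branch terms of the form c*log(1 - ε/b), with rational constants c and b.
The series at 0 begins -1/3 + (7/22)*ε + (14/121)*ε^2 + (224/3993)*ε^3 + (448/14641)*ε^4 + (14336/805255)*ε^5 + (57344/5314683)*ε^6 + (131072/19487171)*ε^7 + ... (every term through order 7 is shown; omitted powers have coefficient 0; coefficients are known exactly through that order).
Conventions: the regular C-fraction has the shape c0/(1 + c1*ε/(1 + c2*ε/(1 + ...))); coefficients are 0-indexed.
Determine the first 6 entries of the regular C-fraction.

The regular C-fraction coefficients are [-1/3, 21/22, -29/22, -32/957, -316/957, -464/4345].

Taylor coefficients (read off): a_0 = -1/3, a_1 = 7/22, a_2 = 14/121, a_3 = 224/3993, a_4 = 448/14641, a_5 = 14336/805255.
c0 = a_0 = -1/3. Peel one level at a time: if S = 1 + c*ε/S' with S'(0) = 1, then c is the ε-coefficient of S and S' = c*ε/(S - 1).
S_1 = c0/f = 1 + (21/22)*ε + (609/484)*ε^2 + ...; c1 = 21/22.
S_2 = c1*ε/(S_1 - 1) = 1 + (-29/22)*ε + (-16/363)*ε^2 + ...; c2 = -29/22.
S_3 = c2*ε/(S_2 - 1) = 1 + (-32/957)*ε + (-10112/915849)*ε^2 + ...; c3 = -32/957.
S_4 = c3*ε/(S_3 - 1) = 1 + (-316/957)*ε + (-64/1815)*ε^2 + ...; c4 = -316/957.
S_5 = c4*ε/(S_4 - 1) = 1 + (-464/4345)*ε + ...; c5 = -464/4345.


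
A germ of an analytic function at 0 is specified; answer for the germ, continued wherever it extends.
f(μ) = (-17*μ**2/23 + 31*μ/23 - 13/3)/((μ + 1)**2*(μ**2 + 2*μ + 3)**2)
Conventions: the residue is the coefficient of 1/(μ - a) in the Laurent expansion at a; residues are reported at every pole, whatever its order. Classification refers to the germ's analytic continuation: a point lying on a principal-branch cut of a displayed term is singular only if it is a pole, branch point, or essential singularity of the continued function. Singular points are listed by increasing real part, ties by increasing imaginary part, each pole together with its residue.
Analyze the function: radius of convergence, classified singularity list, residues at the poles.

Denominator factor (μ**2 + 2*μ + 3)^2: discriminant -8, complex-conjugate roots (-1) + (sqrt(2))*i and (-1) - (sqrt(2))*i; poles of order 2, moduli sqrt(3) and sqrt(3).
Denominator factor (μ + 1)^2: pole of order 2 at -1, modulus 1.
The radius of convergence is the smallest modulus among the singular points: 1.
The factor μ**2 + 2*μ + 3 splits as (μ - a)(μ - a') with a = (-1) - (sqrt(2))*i, a' = (-1) + (sqrt(2))*i. At the order-2 pole a set g(μ) = (μ - a)^2*f(μ) = [(-17*μ**2/23 + 31*μ/23 - 13/3)/(μ + 1)**2] / (μ - a')^2.
Order-2 pole: residue = g'(a); g'((-1) - (sqrt(2))*i) = (-65/184) + ((409/736)*sqrt(2))*i, so the residue is (-65/184) + ((409/736)*sqrt(2))*i.
At the order-2 pole -1 set g(μ) = (μ - (-1))^2*f(μ) = (-17*μ**2/23 + 31*μ/23 - 13/3)/(μ**2 + 2*μ + 3)**2.
Order-2 pole: residue = g'(a); g'(-1) = 65/92, so the residue is 65/92.
The factor μ**2 + 2*μ + 3 splits as (μ - a)(μ - a') with a = (-1) + (sqrt(2))*i, a' = (-1) - (sqrt(2))*i. At the order-2 pole a set g(μ) = (μ - a)^2*f(μ) = [(-17*μ**2/23 + 31*μ/23 - 13/3)/(μ + 1)**2] / (μ - a')^2.
Order-2 pole: residue = g'(a); g'((-1) + (sqrt(2))*i) = (-65/184) - ((409/736)*sqrt(2))*i, so the residue is (-65/184) - ((409/736)*sqrt(2))*i.
List the singular points by increasing real part (a conjugate pair: the negative imaginary part first).

Radius of convergence at 0: 1.
At (-1) - (sqrt(2))*i: a pole of order 2; residue (-65/184) + ((409/736)*sqrt(2))*i.
At -1: a pole of order 2; residue 65/92.
At (-1) + (sqrt(2))*i: a pole of order 2; residue (-65/184) - ((409/736)*sqrt(2))*i.


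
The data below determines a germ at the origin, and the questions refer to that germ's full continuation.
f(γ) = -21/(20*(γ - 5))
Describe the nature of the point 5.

The denominator factor γ - 5 vanishes at 5 and appears to the power 1; the numerator there equals -21/20, nonzero, and no other factor vanishes.
Hence a pole whose order is the multiplicity, 1.

The point is a pole of order 1.


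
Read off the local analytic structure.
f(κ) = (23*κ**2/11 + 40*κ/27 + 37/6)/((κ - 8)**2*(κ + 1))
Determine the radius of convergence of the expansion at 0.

Denominator factor (κ + 1): pole of order 1 at -1, modulus 1.
Denominator factor (κ - 8)^2: pole of order 2 at 8, modulus 8.
The radius of convergence is the smallest modulus among the singular points: 1.

The radius of convergence is 1.


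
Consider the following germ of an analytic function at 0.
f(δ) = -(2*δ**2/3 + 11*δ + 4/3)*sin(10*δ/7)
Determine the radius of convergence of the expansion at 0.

The radius of convergence is infinite.

The factor -sin(10*δ/7) is entire and contributes no finite singular point.
The polynomial part has no poles.
No finite singular points: the Taylor series at 0 converges everywhere.


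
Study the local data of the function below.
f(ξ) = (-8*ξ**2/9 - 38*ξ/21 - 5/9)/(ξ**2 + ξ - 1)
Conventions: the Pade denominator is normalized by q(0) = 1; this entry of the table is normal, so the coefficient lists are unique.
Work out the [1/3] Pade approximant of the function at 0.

The Pade approximant has numerator coefficients [5/9, 59507638/40360131]; denominator coefficients [1, -1027065/640637, -20577/640637, 10108/640637].

Taylor coefficients needed (expand at 0): a_0 = 5/9, a_1 = 149/63, a_2 = 80/21, a_3 = 389/63, a_4 = 629/63.
Write the denominator as Q(ξ) = 1 + q1*ξ + q2*ξ^2 + q3*ξ^3. Requiring Q*f - P = O(ξ^5) with deg P <= 1 kills the coefficients of ξ^2..ξ^4 in Q*f:
  ξ^2: a_2 + q1*a_1 + q2*a_0 = 0, i.e. 80/21 + (149/63)*q1 + (5/9)*q2 = 0.
  ξ^3: a_3 + q1*a_2 + q2*a_1 + q3*a_0 = 0, i.e. 389/63 + (80/21)*q1 + (149/63)*q2 + (5/9)*q3 = 0.
  ξ^4: a_4 + q1*a_3 + q2*a_2 + q3*a_1 = 0, i.e. 629/63 + (389/63)*q1 + (80/21)*q2 + (149/63)*q3 = 0.
Solving this linear system: q1 = -1027065/640637, q2 = -20577/640637, q3 = 10108/640637.
The numerator is Q*f truncated at degree 1: P0 = a_0 = 5/9; P1 = a_1 + q1*a_0 = 59507638/40360131.


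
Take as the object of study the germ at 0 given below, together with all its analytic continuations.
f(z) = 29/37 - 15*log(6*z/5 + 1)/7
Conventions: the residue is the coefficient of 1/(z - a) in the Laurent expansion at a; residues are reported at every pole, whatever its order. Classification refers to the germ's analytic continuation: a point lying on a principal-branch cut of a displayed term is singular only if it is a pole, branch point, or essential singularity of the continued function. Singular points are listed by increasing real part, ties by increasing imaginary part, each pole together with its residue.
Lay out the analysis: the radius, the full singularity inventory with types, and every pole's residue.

Branch term (-15/7)*log(1 - z/(-5/6)): its argument vanishes at z = -5/6, a logarithmic branch point, modulus 5/6.
The radius of convergence is the smallest modulus among the singular points: 5/6.

Radius of convergence at 0: 5/6.
At -5/6: a logarithmic branch point.


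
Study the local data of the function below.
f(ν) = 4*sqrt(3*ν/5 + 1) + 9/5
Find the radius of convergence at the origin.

The radius of convergence is 5/3.

Branch term (4)*sqrt(1 - ν/(-5/3)): its argument vanishes at ν = -5/3, a square-root branch point, modulus 5/3.
The radius of convergence is the smallest modulus among the singular points: 5/3.


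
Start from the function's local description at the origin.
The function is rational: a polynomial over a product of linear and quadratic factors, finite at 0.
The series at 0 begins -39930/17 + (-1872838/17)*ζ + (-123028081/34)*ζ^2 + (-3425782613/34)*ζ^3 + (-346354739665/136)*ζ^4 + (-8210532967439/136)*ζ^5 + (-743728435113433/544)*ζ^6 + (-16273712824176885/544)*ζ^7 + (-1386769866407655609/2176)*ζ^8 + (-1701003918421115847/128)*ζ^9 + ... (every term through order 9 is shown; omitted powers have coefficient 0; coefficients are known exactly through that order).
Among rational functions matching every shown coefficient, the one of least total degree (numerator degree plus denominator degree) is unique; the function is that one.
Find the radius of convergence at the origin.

No rational of total degree below 8 reproduces all 10 coefficients; solving the [1/7] Pade equations on them gives f(ζ) = (30/17 - 31*ζ/11)/((ζ + 1)*(ζ**2 + 3*ζ/2 - 1/11)**3), whose expansion matches every shown term.
Denominator factor (ζ**2 + 3*ζ/2 - 1/11)^3: discriminant 115/44, real irrational roots -3/4 + (1/44)*sqrt(1265) and -3/4 - (1/44)*sqrt(1265); poles of order 3, moduli -3/4 + (1/44)*sqrt(1265) and 3/4 + (1/44)*sqrt(1265).
Denominator factor (ζ + 1): pole of order 1 at -1, modulus 1.
The radius of convergence is the smallest modulus among the singular points: -3/4 + (1/44)*sqrt(1265).

The radius of convergence is -3/4 + (1/44)*sqrt(1265).


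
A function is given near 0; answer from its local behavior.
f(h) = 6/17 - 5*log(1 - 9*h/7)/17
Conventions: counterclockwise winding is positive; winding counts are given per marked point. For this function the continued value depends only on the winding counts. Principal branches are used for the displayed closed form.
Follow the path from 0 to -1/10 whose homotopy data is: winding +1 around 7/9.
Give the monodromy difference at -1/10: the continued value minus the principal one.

Continued minus principal equals -(10/17)*pi*i.

The rational part is single-valued and drops out of the difference; each branch term changes only by its own monodromy.
(-5/17)*log(1 - h/(7/9)): each positive loop around 7/9 adds 2*pi*i to the log, so winding +1 contributes (-5/17)*(1)*2*pi*i = -(10/17)*pi*i.
Summing the contributions at h = -1/10 gives -(10/17)*pi*i.


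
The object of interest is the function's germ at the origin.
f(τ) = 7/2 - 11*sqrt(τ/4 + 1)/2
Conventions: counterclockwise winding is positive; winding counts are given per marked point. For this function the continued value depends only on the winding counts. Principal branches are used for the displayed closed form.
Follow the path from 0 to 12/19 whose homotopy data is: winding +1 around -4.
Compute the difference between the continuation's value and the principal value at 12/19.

Continued minus principal equals (11/19)*sqrt(418).

The rational part is single-valued and drops out of the difference; each branch term changes only by its own monodromy.
(-11/2)*sqrt(1 - τ/(-4)): winding +1 is odd, the square root flips sign, contributing -2*(-11/2)*sqrt(1 - (12/19)/(-4)) = -2*(-11/2)*sqrt(22/19) = (11/19)*sqrt(418).
Summing the contributions at τ = 12/19 gives (11/19)*sqrt(418).


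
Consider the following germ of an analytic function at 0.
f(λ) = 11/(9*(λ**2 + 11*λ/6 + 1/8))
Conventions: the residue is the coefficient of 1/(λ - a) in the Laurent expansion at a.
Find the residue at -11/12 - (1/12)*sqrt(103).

The residue is -(22/309)*sqrt(103).

The factor λ**2 + 11*λ/6 + 1/8 splits as (λ - a)(λ - a') with a = -11/12 - (1/12)*sqrt(103), a' = -11/12 + (1/12)*sqrt(103). At the order-1 pole a set g(λ) = (λ - a)*f(λ) = [11/9] / (λ - a').
Simple pole: residue = g(a) at a = -11/12 - (1/12)*sqrt(103), which is -(22/309)*sqrt(103).


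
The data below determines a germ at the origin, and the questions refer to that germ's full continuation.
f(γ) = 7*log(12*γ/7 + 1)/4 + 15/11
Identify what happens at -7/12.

The term (7/4)*log(1 - γ/(-7/12)) has argument 1 - -7/12/(-7/12) = 0 at -7/12: a logarithmic (infinitely-sheeted) branch point; the remaining terms are analytic or single-valued there.

The point is a logarithmic branch point.


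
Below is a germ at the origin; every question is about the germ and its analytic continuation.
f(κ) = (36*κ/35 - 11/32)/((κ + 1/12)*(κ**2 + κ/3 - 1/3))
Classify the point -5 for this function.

The point is a regular point.

Denominator factors: κ + 1/12 = -59/12 at κ = -5; κ**2 + κ/3 - 1/3 = 23 at κ = -5 — none vanishes.
So the germ continues analytically to -5.


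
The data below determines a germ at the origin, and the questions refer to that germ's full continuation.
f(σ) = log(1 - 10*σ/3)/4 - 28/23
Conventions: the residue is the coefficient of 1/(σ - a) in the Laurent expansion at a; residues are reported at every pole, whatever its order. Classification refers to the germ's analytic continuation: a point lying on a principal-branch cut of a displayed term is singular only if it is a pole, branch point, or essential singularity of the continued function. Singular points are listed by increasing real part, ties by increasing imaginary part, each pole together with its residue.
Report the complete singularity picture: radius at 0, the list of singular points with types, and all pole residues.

Branch term (1/4)*log(1 - σ/(3/10)): its argument vanishes at σ = 3/10, a logarithmic branch point, modulus 3/10.
The radius of convergence is the smallest modulus among the singular points: 3/10.

Radius of convergence at 0: 3/10.
At 3/10: a logarithmic branch point.


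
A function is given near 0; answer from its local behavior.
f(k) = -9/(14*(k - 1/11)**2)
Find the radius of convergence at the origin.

The radius of convergence is 1/11.

Denominator factor (k - 1/11)^2: pole of order 2 at 1/11, modulus 1/11.
The radius of convergence is the smallest modulus among the singular points: 1/11.


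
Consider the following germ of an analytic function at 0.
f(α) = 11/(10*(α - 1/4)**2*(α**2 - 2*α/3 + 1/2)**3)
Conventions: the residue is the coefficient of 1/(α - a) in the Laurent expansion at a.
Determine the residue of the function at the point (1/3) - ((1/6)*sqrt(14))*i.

The factor α**2 - 2*α/3 + 1/2 splits as (α - a)(α - a') with a = (1/3) - ((1/6)*sqrt(14))*i, a' = (1/3) + ((1/6)*sqrt(14))*i. At the order-3 pole a set g(α) = (α - a)^3*f(α) = [11/(10*(α - 1/4)**2)] / (α - a')^3.
Order-3 pole: residue = g''(a)/2; g''((1/3) - ((1/6)*sqrt(14))*i) = (-14598144/651605) - ((2960825076/223500515)*sqrt(14))*i, so the residue is (-7299072/651605) - ((1480412538/223500515)*sqrt(14))*i.

The residue is (-7299072/651605) - ((1480412538/223500515)*sqrt(14))*i.


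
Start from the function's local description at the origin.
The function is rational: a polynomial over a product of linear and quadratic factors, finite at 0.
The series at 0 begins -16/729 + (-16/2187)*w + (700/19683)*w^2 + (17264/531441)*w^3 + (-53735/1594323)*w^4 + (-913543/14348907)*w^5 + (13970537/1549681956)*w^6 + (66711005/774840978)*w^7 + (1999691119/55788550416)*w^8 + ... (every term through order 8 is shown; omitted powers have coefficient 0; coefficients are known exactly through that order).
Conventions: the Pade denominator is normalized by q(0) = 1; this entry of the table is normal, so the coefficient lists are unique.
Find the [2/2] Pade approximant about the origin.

The Pade approximant has numerator coefficients [-16/729, 4266848/716060979, 136549184/19333646433]; denominator coefficients [1, -594095/982251, 159144049/106083108].

Taylor coefficients needed (read off): a_0 = -16/729, a_1 = -16/2187, a_2 = 700/19683, a_3 = 17264/531441, a_4 = -53735/1594323.
Write the denominator as Q(w) = 1 + q1*w + q2*w^2. Requiring Q*f - P = O(w^5) with deg P <= 2 kills the coefficients of w^3..w^4 in Q*f:
  w^3: a_3 + q1*a_2 + q2*a_1 = 0, i.e. 17264/531441 + (700/19683)*q1 + (-16/2187)*q2 = 0.
  w^4: a_4 + q1*a_3 + q2*a_2 = 0, i.e. -53735/1594323 + (17264/531441)*q1 + (700/19683)*q2 = 0.
Solving this linear system: q1 = -594095/982251, q2 = 159144049/106083108.
The numerator is Q*f truncated at degree 2: P0 = a_0 = -16/729; P1 = a_1 + q1*a_0 = 4266848/716060979; P2 = a_2 + q1*a_1 + q2*a_0 = 136549184/19333646433.


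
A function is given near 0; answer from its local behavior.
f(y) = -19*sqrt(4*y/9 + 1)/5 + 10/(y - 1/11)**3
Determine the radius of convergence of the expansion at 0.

The radius of convergence is 1/11.

Denominator factor (y - 1/11)^3: pole of order 3 at 1/11, modulus 1/11.
Branch term (-19/5)*sqrt(1 - y/(-9/4)): its argument vanishes at y = -9/4, a square-root branch point, modulus 9/4.
The radius of convergence is the smallest modulus among the singular points: 1/11.


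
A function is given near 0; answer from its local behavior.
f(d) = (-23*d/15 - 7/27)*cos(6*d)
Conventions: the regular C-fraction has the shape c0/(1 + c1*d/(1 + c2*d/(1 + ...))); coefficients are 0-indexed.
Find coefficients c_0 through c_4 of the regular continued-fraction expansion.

Taylor coefficients (expand at 0): a_0 = -7/27, a_1 = -23/15, a_2 = 14/3, a_3 = 138/5, a_4 = -14.
c0 = a_0 = -7/27. Peel one level at a time: if S = 1 + c*d/S' with S'(0) = 1, then c is the d-coefficient of S and S' = c*d/(S - 1).
S_1 = c0/f = 1 + (-207/35)*d + (64899/1225)*d^2 + ...; c1 = -207/35.
S_2 = c1*d/(S_1 - 1) = 1 + (7211/805)*d + (14422/529)*d^2 + ...; c2 = 7211/805.
S_3 = c2*d/(S_2 - 1) = 1 + (-70/23)*d + (-36750/7211)*d^2 + ...; c3 = -70/23.
S_4 = c3*d/(S_3 - 1) = 1 + (-12075/7211)*d + ...; c4 = -12075/7211.

The regular C-fraction coefficients are [-7/27, -207/35, 7211/805, -70/23, -12075/7211].


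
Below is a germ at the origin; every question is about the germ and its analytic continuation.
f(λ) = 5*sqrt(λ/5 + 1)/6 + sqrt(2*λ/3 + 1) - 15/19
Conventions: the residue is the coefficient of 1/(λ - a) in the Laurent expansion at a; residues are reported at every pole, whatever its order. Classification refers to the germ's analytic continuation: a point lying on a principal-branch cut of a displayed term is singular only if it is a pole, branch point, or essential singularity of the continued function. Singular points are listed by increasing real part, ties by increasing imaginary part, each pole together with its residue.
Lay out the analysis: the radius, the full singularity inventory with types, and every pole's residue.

Branch term (1)*sqrt(1 - λ/(-3/2)): its argument vanishes at λ = -3/2, a square-root branch point, modulus 3/2.
Branch term (5/6)*sqrt(1 - λ/(-5)): its argument vanishes at λ = -5, a square-root branch point, modulus 5.
The radius of convergence is the smallest modulus among the singular points: 3/2.
List the singular points by increasing real part (a conjugate pair: the negative imaginary part first).

Radius of convergence at 0: 3/2.
At -5: an algebraic (square-root) branch point.
At -3/2: an algebraic (square-root) branch point.


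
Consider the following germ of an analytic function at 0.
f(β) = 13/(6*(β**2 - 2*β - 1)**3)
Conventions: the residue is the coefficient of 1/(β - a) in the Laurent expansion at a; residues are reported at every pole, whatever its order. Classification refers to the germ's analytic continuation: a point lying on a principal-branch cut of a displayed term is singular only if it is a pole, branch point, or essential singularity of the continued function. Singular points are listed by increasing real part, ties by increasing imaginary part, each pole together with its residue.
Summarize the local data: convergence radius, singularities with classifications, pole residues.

Denominator factor (β**2 - 2*β - 1)^3: discriminant 8, real irrational roots 1 + sqrt(2) and 1 - sqrt(2); poles of order 3, moduli 1 + sqrt(2) and -1 + sqrt(2).
The radius of convergence is the smallest modulus among the singular points: -1 + sqrt(2).
The factor β**2 - 2*β - 1 splits as (β - a)(β - a') with a = 1 - sqrt(2), a' = 1 + sqrt(2). At the order-3 pole a set g(β) = (β - a)^3*f(β) = [13/6] / (β - a')^3.
Order-3 pole: residue = g''(a)/2; g''(1 - sqrt(2)) = -(13/128)*sqrt(2), so the residue is -(13/256)*sqrt(2).
The factor β**2 - 2*β - 1 splits as (β - a)(β - a') with a = 1 + sqrt(2), a' = 1 - sqrt(2). At the order-3 pole a set g(β) = (β - a)^3*f(β) = [13/6] / (β - a')^3.
Order-3 pole: residue = g''(a)/2; g''(1 + sqrt(2)) = (13/128)*sqrt(2), so the residue is (13/256)*sqrt(2).
List the singular points by increasing real part (a conjugate pair: the negative imaginary part first).

Radius of convergence at 0: -1 + sqrt(2).
At 1 - sqrt(2): a pole of order 3; residue -(13/256)*sqrt(2).
At 1 + sqrt(2): a pole of order 3; residue (13/256)*sqrt(2).


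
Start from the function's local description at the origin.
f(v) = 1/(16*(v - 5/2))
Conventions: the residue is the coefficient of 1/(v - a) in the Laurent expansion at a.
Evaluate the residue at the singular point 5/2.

At the order-1 pole 5/2 set g(v) = (v - (5/2))*f(v) = 1/16.
Simple pole: residue = g(a) at a = 5/2, which is 1/16.

The residue is 1/16.


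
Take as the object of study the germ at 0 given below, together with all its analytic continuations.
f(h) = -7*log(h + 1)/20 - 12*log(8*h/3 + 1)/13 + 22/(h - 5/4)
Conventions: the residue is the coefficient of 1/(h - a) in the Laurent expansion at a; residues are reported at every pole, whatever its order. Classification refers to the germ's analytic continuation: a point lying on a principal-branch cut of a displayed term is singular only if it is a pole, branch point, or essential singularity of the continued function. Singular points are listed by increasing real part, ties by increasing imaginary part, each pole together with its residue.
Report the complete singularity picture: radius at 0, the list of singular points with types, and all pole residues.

Radius of convergence at 0: 3/8.
At -1: a logarithmic branch point.
At -3/8: a logarithmic branch point.
At 5/4: a pole of order 1; residue 22.

Denominator factor (h - 5/4): pole of order 1 at 5/4, modulus 5/4.
Branch term (-12/13)*log(1 - h/(-3/8)): its argument vanishes at h = -3/8, a logarithmic branch point, modulus 3/8.
Branch term (-7/20)*log(1 - h/(-1)): its argument vanishes at h = -1, a logarithmic branch point, modulus 1.
The radius of convergence is the smallest modulus among the singular points: 3/8.
The branch terms are analytic at 5/4 and contribute nothing to the residue; only the rational part matters.
At the order-1 pole 5/4 set g(h) = (h - (5/4))*(rational part) = 22.
Simple pole: residue = g(a) at a = 5/4, which is 22.
List the singular points by increasing real part (a conjugate pair: the negative imaginary part first).
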